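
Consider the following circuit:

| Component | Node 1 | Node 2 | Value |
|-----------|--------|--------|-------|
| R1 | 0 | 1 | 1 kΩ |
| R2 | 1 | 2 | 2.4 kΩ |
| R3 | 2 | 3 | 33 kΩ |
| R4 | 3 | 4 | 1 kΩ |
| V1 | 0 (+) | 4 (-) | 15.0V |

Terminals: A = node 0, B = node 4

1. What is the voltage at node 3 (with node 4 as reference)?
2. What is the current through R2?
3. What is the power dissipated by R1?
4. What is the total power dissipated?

Nodal analysis, taking node 4 as the 0 V reference.
Source V1 fixes V_0 = 15 V.
KCL at each unknown node (sum of currents leaving = 0; resistances in Ω):
  Node 1: (V_1 - 15)/1000 + (V_1 - V_2)/2400 = 0
  Node 2: (V_2 - V_1)/2400 + (V_2 - V_3)/33000 = 0
  Node 3: (V_3 - V_2)/33000 + (V_3 - 0)/1000 = 0
Collecting terms (coefficients in siemens):
  0.001417·V_1 - 0.0004167·V_2 = 0.015
  0.000447·V_2 - 0.0004167·V_1 - 0.0000303·V_3 = 0
  0.00103·V_3 - 0.0000303·V_2 = 0
Solving these 3 simultaneous equations (Gaussian elimination) gives:
  V_1 = 14.6 V, V_2 = 13.64 V, V_3 = 0.4011 V
Part 1:
  Read off the nodal solution: V_3 = 0.4011 V
Part 2:
  I_R2 = (V_1 - V_2)/R2 = (14.6 - 13.64)/2400 = 0.0004011 A
  Magnitude: I_R2 = 0.0004011 A
Part 3:
  I_R1 = (V_0 - V_1)/R1 = (15 - 14.6)/1000 = 0.0004011 A
  P_R1 = I_R1² × R1 = (0.0004011)² × 1000 = 0.0001609 W
Part 4:
  Power in each resistor, P = (ΔV)²/R:
    P_R1 = (15 - 14.6)²/1000 = 0.0001609 W
    P_R2 = (14.6 - 13.64)²/2400 = 0.0003861 W
    P_R3 = (13.64 - 0.4011)²/33000 = 0.005308 W
    P_R4 = (0.4011 - 0)²/1000 = 0.0001609 W
  P_total = P_R1 + P_R2 + P_R3 + P_R4 = 0.006016 W

Final answers:
1. V_3 = 0.4011 V
2. I_R2 = 0.0004011 A
3. P_R1 = 0.0001609 W
4. P_total = 0.006016 W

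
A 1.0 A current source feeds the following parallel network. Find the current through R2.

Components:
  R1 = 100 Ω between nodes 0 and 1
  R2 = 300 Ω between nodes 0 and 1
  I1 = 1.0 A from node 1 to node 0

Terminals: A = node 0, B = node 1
All resistors sit directly between nodes 0 and 1, so they are in parallel and share one voltage V; the full source current 1 A splits among them.
1/R_par = 1/100 + 1/300 = 0.01333 S  =>  R_par = 75 Ω
V = I × R_par = 1 × 75 = 75 V
I_R2 = V/R2 = 75/300 = 0.25 A

Final answer: 0.25 A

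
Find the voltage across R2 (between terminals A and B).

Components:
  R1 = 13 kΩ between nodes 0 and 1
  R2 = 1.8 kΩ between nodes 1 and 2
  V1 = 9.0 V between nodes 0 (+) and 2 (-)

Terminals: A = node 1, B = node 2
R1 and R2 are in series across V1 (node 0 → node 1 → node 2), and the output A–B is taken across R2, so this is a voltage divider.
Series current: I = V1/(R1 + R2) = 9/(13000 + 1800) = 9/14800 = 0.0006081 A
V_R2 = I × R2 = V1 × R2/(R1 + R2) = 9 × 1800/14800 = 1.095 V

Final answer: 1.095 V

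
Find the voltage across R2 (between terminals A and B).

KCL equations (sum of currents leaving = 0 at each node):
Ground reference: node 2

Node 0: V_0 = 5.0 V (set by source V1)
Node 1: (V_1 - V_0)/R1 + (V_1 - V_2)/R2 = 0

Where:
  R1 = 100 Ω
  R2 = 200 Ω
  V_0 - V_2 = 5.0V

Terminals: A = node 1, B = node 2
R1 and R2 are in series across V1 (node 0 → node 1 → node 2), and the output A–B is taken across R2, so this is a voltage divider.
Series current: I = V1/(R1 + R2) = 5/(100 + 200) = 5/300 = 0.01667 A
V_R2 = I × R2 = V1 × R2/(R1 + R2) = 5 × 200/300 = 3.333 V

Final answer: 3.333 V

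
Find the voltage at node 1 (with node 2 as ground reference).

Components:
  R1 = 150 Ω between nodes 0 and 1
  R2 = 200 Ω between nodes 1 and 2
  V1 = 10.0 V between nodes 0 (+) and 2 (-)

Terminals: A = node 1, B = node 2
Nodal analysis, taking node 2 as the 0 V reference.
Source V1 fixes V_0 = 10 V.
KCL at each unknown node (sum of currents leaving = 0; resistances in Ω):
  Node 1: (V_1 - 10)/150 + (V_1 - 0)/200 = 0
Collecting terms: 0.01167 × V_1 = 0.06667  =>  V_1 = 5.714 V
The requested potential is V_1 = 5.714 V.

Final answer: V_1 = 5.714 V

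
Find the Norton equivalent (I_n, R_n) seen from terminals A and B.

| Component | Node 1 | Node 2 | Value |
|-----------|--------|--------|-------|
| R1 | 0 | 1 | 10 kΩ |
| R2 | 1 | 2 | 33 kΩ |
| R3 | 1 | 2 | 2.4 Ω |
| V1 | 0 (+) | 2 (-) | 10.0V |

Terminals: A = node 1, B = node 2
Find the Thévenin equivalent first; then I_n = V_th/R_th and R_n = R_th.
Step 1 — V_th is the open-circuit voltage V_A - V_B (nothing connected across the terminals).
Nodal analysis, taking node 2 as the 0 V reference.
Source V1 fixes V_0 = 10 V.
KCL at each unknown node (sum of currents leaving = 0; resistances in Ω):
  Node 1: (V_1 - 10)/10000 + (V_1 - 0)/33000 + (V_1 - 0)/2.4 = 0
Collecting terms: 0.4168 × V_1 = 0.001  =>  V_1 = 0.002399 V
V_th = V_1 - V_2 = 0.002399 - 0 = 0.002399 V
Step 2 — R_th: zero the source — replace V1 by a short circuit (node 2 merges into node 0) — and find the resistance seen between A (node 1) and B (node 0).
Reduce the network between node 1 (A) and node 0 (B) by series/parallel combination:
  Rp1 = R1 ‖ R2 ‖ R3 (parallel, all between nodes 0 and 1) = 1/(1/10000 + 1/33000 + 1/2.4) = 2.399 Ω
R_th = 2.399 Ω
I_n = V_th/R_th = 0.002399/2.399 = 0.001 A, and R_n = R_th = 2.399 Ω

Final answer: I_n = 0.001 A, R_n = 2.399 Ω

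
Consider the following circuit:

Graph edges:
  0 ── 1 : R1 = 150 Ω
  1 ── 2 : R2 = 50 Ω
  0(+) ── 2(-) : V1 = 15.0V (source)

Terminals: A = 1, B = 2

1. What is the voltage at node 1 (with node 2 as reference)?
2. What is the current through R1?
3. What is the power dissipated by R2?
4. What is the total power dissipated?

Nodal analysis, taking node 2 as the 0 V reference.
Source V1 fixes V_0 = 15 V.
KCL at each unknown node (sum of currents leaving = 0; resistances in Ω):
  Node 1: (V_1 - 15)/150 + (V_1 - 0)/50 = 0
Collecting terms: 0.02667 × V_1 = 0.1  =>  V_1 = 3.75 V
Part 1:
  Read off the nodal solution: V_1 = 3.75 V
Part 2:
  I_R1 = (V_0 - V_1)/R1 = (15 - 3.75)/150 = 0.075 A
  Magnitude: I_R1 = 0.075 A
Part 3:
  I_R2 = (V_1 - V_2)/R2 = (3.75 - 0)/50 = 0.075 A
  P_R2 = I_R2² × R2 = (0.075)² × 50 = 0.2812 W
Part 4:
  Power in each resistor, P = (ΔV)²/R:
    P_R1 = (15 - 3.75)²/150 = 0.8438 W
    P_R2 = (3.75 - 0)²/50 = 0.2812 W
  P_total = P_R1 + P_R2 = 1.125 W

Final answers:
1. V_1 = 3.75 V
2. I_R1 = 0.075 A
3. P_R2 = 0.2812 W
4. P_total = 1.125 W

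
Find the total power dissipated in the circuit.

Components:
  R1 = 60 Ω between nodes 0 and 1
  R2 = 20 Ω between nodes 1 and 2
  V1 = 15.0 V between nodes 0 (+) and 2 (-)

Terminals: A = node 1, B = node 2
Nodal analysis, taking node 2 as the 0 V reference.
Source V1 fixes V_0 = 15 V.
KCL at each unknown node (sum of currents leaving = 0; resistances in Ω):
  Node 1: (V_1 - 15)/60 + (V_1 - 0)/20 = 0
Collecting terms: 0.06667 × V_1 = 0.25  =>  V_1 = 3.75 V
Power in each resistor, P = (ΔV)²/R:
  P_R1 = (15 - 3.75)²/60 = 2.109 W
  P_R2 = (3.75 - 0)²/20 = 0.7031 W
P_total = P_R1 + P_R2 = 2.812 W

Final answer: 2.812 W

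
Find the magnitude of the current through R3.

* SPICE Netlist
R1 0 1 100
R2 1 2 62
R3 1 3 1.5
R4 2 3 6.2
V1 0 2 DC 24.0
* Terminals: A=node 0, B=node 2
Nodal analysis, taking node 2 as the 0 V reference.
Source V1 fixes V_0 = 24 V.
KCL at each unknown node (sum of currents leaving = 0; resistances in Ω):
  Node 1: (V_1 - 24)/100 + (V_1 - 0)/62 + (V_1 - V_3)/1.5 = 0
  Node 3: (V_3 - V_1)/1.5 + (V_3 - 0)/6.2 = 0
Collecting terms (coefficients in siemens):
  0.6928·V_1 - 0.6667·V_3 = 0.24
  0.828·V_3 - 0.6667·V_1 = 0
Determinant D = (0.6928)(0.828) - (-0.6667)(-0.6667) = 0.1292
V_1 = [(0.24)(0.828) - (-0.6667)(0)]/D = 1.538 V
V_3 = [(0.6928)(0) - (0.24)(-0.6667)]/D = 1.239 V
I_R3 = (V_1 - V_3)/R3 = (1.538 - 1.239)/1.5 = 0.1998 A
|I_R3| = 0.1998 A

Final answer: |I_R3| = 0.1998 A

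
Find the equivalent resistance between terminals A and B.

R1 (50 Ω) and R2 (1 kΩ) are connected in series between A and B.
Reduce the network between node 0 (A) and node 2 (B) by series/parallel combination:
  Rs1 = R1 + R2 (series, joined only at node 1) = 50 + 1000 = 1050 Ω
R_eq = 1.05 kΩ

Final answer: 1.05 kΩ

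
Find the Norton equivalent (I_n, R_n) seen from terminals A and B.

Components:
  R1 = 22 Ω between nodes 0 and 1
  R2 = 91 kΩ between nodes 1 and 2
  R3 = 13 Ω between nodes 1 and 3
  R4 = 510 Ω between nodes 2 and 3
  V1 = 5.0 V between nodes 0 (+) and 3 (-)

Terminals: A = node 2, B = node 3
Find the Thévenin equivalent first; then I_n = V_th/R_th and R_n = R_th.
Step 1 — V_th is the open-circuit voltage V_A - V_B (nothing connected across the terminals).
Nodal analysis, taking node 3 as the 0 V reference.
Source V1 fixes V_0 = 5 V.
KCL at each unknown node (sum of currents leaving = 0; resistances in Ω):
  Node 1: (V_1 - 5)/22 + (V_1 - V_2)/91000 + (V_1 - 0)/13 = 0
  Node 2: (V_2 - V_1)/91000 + (V_2 - 0)/510 = 0
Collecting terms (coefficients in siemens):
  0.1224·V_1 - 0.00001099·V_2 = 0.2273
  0.001972·V_2 - 0.00001099·V_1 = 0
Determinant D = (0.1224)(0.001972) - (-0.00001099)(-0.00001099) = 0.0002413
V_1 = [(0.2273)(0.001972) - (-0.00001099)(0)]/D = 1.857 V
V_2 = [(0.1224)(0) - (0.2273)(-0.00001099)]/D = 0.01035 V
V_th = V_2 - V_3 = 0.01035 - 0 = 0.01035 V
Step 2 — R_th: zero the source — replace V1 by a short circuit (node 3 merges into node 0) — and find the resistance seen between A (node 2) and B (node 0).
Reduce the network between node 2 (A) and node 0 (B) by series/parallel combination:
  Rp1 = R1 ‖ R3 (parallel, both between nodes 0 and 1) = 1/(1/22 + 1/13) = 8.171 Ω
  Rs1 = R2 + Rp1 (series, joined only at node 1) = 91000 + 8.171 = 91010 Ω
  Rp2 = R4 ‖ Rs1 (parallel, both between nodes 0 and 2) = 1/(1/510 + 1/91010) = 507.2 Ω
R_th = 507.2 Ω
I_n = V_th/R_th = 0.01035/507.2 = 0.00002041 A, and R_n = R_th = 507.2 Ω

Final answer: I_n = 2.041e-05 A, R_n = 507.2 Ω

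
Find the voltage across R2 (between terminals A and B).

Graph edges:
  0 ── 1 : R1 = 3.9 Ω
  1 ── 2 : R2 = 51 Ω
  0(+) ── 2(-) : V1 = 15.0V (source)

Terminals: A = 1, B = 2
R1 and R2 are in series across V1 (node 0 → node 1 → node 2), and the output A–B is taken across R2, so this is a voltage divider.
Series current: I = V1/(R1 + R2) = 15/(3.9 + 51) = 15/54.9 = 0.2732 A
V_R2 = I × R2 = V1 × R2/(R1 + R2) = 15 × 51/54.9 = 13.93 V

Final answer: 13.93 V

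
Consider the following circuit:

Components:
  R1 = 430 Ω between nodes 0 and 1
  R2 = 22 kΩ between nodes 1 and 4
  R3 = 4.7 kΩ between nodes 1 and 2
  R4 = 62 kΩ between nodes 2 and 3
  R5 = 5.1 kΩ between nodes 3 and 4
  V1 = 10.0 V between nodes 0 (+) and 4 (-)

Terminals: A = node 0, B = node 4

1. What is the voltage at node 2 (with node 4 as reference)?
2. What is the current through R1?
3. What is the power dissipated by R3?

Nodal analysis, taking node 4 as the 0 V reference.
Source V1 fixes V_0 = 10 V.
KCL at each unknown node (sum of currents leaving = 0; resistances in Ω):
  Node 1: (V_1 - 10)/430 + (V_1 - 0)/22000 + (V_1 - V_2)/4700 = 0
  Node 2: (V_2 - V_1)/4700 + (V_2 - V_3)/62000 = 0
  Node 3: (V_3 - V_2)/62000 + (V_3 - 0)/5100 = 0
Collecting terms (coefficients in siemens):
  0.002584·V_1 - 0.0002128·V_2 = 0.02326
  0.0002289·V_2 - 0.0002128·V_1 - 0.00001613·V_3 = 0
  0.0002122·V_3 - 0.00001613·V_2 = 0
Solving these 3 simultaneous equations (Gaussian elimination) gives:
  V_1 = 9.751 V, V_2 = 9.113 V, V_3 = 0.6926 V
Part 1:
  Read off the nodal solution: V_2 = 9.113 V
Part 2:
  I_R1 = (V_0 - V_1)/R1 = (10 - 9.751)/430 = 0.000579 A
  Magnitude: I_R1 = 0.000579 A
Part 3:
  I_R3 = (V_1 - V_2)/R3 = (9.751 - 9.113)/4700 = 0.0001358 A
  P_R3 = I_R3² × R3 = (0.0001358)² × 4700 = 0.00008669 W

Final answers:
1. V_2 = 9.113 V
2. I_R1 = 0.000579 A
3. P_R3 = 8.669e-05 W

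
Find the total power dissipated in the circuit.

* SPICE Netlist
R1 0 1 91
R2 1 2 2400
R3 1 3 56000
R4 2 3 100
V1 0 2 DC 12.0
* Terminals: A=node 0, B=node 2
Nodal analysis, taking node 2 as the 0 V reference.
Source V1 fixes V_0 = 12 V.
KCL at each unknown node (sum of currents leaving = 0; resistances in Ω):
  Node 1: (V_1 - 12)/91 + (V_1 - 0)/2400 + (V_1 - V_3)/56000 = 0
  Node 3: (V_3 - V_1)/56000 + (V_3 - 0)/100 = 0
Collecting terms (coefficients in siemens):
  0.01142·V_1 - 0.00001786·V_3 = 0.1319
  0.01002·V_3 - 0.00001786·V_1 = 0
Determinant D = (0.01142)(0.01002) - (-0.00001786)(-0.00001786) = 0.0001144
V_1 = [(0.1319)(0.01002) - (-0.00001786)(0)]/D = 11.54 V
V_3 = [(0.01142)(0) - (0.1319)(-0.00001786)]/D = 0.02058 V
Power in each resistor, P = (ΔV)²/R:
  P_R1 = (12 - 11.54)²/91 = 0.002289 W
  P_R2 = (11.54 - 0)²/2400 = 0.05552 W
  P_R3 = (11.54 - 0.02058)²/56000 = 0.002371 W
  P_R4 = (0 - 0.02058)²/100 = 0.000004234 W
P_total = P_R1 + P_R2 + P_R3 + P_R4 = 0.06019 W

Final answer: 0.06019 W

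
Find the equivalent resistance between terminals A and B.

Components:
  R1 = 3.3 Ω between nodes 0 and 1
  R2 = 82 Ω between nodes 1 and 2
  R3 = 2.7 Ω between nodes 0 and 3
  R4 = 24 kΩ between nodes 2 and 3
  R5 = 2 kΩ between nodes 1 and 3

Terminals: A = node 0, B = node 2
The network is not a plain series/parallel combination. Inject a 1 A test current into terminal A (node 0) and return it from terminal B (node 2); then R_eq = V_A / (1 A).
Nodal analysis, taking node 2 as the 0 V reference.
Current source I_test pushes 1 A into node 0 and draws it out of node 2.
KCL at each unknown node (sum of currents leaving = 0; resistances in Ω):
  Node 0: (V_0 - V_1)/3.3 + (V_0 - V_3)/2.7 - 1 = 0
  Node 1: (V_1 - V_0)/3.3 + (V_1 - 0)/82 + (V_1 - V_3)/2000 = 0
  Node 3: (V_3 - V_0)/2.7 + (V_3 - V_1)/2000 + (V_3 - 0)/24000 = 0
Collecting terms (coefficients in siemens):
  0.6734·V_0 - 0.303·V_1 - 0.3704·V_3 = 1
  0.3157·V_1 - 0.303·V_0 - 0.0005·V_3 = 0
  0.3709·V_3 - 0.3704·V_0 - 0.0005·V_1 = 0
Solving these 3 simultaneous equations (Gaussian elimination) gives:
  V_0 = 84.99 V, V_1 = 81.71 V, V_3 = 84.98 V
R_eq = V_0 / 1 A = 84.99 Ω

Final answer: 84.99 Ω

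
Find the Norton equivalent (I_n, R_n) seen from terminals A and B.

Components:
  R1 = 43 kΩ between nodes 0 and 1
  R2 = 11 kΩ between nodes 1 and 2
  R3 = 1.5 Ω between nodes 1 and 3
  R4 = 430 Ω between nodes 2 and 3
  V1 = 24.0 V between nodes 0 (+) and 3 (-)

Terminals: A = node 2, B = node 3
Find the Thévenin equivalent first; then I_n = V_th/R_th and R_n = R_th.
Step 1 — V_th is the open-circuit voltage V_A - V_B (nothing connected across the terminals).
Nodal analysis, taking node 3 as the 0 V reference.
Source V1 fixes V_0 = 24 V.
KCL at each unknown node (sum of currents leaving = 0; resistances in Ω):
  Node 1: (V_1 - 24)/43000 + (V_1 - V_2)/11000 + (V_1 - 0)/1.5 = 0
  Node 2: (V_2 - V_1)/11000 + (V_2 - 0)/430 = 0
Collecting terms (coefficients in siemens):
  0.6668·V_1 - 0.00009091·V_2 = 0.0005581
  0.002416·V_2 - 0.00009091·V_1 = 0
Determinant D = (0.6668)(0.002416) - (-0.00009091)(-0.00009091) = 0.001611
V_1 = [(0.0005581)(0.002416) - (-0.00009091)(0)]/D = 0.0008371 V
V_2 = [(0.6668)(0) - (0.0005581)(-0.00009091)]/D = 0.00003149 V
V_th = V_2 - V_3 = 0.00003149 - 0 = 0.00003149 V
Step 2 — R_th: zero the source — replace V1 by a short circuit (node 3 merges into node 0) — and find the resistance seen between A (node 2) and B (node 0).
Reduce the network between node 2 (A) and node 0 (B) by series/parallel combination:
  Rp1 = R1 ‖ R3 (parallel, both between nodes 0 and 1) = 1/(1/43000 + 1/1.5) = 1.5 Ω
  Rs1 = R2 + Rp1 (series, joined only at node 1) = 11000 + 1.5 = 11000 Ω
  Rp2 = R4 ‖ Rs1 (parallel, both between nodes 0 and 2) = 1/(1/430 + 1/11000) = 413.8 Ω
R_th = 413.8 Ω
I_n = V_th/R_th = 0.00003149/413.8 = 0.0000000761 A, and R_n = R_th = 413.8 Ω

Final answer: I_n = 7.61e-08 A, R_n = 413.8 Ω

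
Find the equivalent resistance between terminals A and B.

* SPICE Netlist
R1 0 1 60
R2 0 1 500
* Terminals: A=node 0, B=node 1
Reduce the network between node 0 (A) and node 1 (B) by series/parallel combination:
  Rp1 = R1 ‖ R2 (parallel, both between nodes 0 and 1) = 1/(1/60 + 1/500) = 53.57 Ω
R_eq = 53.57 Ω

Final answer: 53.57 Ω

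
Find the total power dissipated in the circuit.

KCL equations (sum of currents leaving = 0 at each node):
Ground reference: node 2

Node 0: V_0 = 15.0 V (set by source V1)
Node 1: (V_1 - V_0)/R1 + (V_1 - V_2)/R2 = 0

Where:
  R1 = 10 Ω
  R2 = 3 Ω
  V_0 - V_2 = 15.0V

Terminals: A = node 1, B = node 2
Nodal analysis, taking node 2 as the 0 V reference.
Source V1 fixes V_0 = 15 V.
KCL at each unknown node (sum of currents leaving = 0; resistances in Ω):
  Node 1: (V_1 - 15)/10 + (V_1 - 0)/3 = 0
Collecting terms: 0.4333 × V_1 = 1.5  =>  V_1 = 3.462 V
Power in each resistor, P = (ΔV)²/R:
  P_R1 = (15 - 3.462)²/10 = 13.31 W
  P_R2 = (3.462 - 0)²/3 = 3.994 W
P_total = P_R1 + P_R2 = 17.31 W

Final answer: 17.31 W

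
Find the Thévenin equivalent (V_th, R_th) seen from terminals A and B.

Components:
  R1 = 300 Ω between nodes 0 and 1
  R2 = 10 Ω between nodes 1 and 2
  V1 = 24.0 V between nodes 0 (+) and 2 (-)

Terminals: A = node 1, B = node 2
Step 1 — V_th is the open-circuit voltage V_A - V_B (nothing connected across the terminals).
Nodal analysis, taking node 2 as the 0 V reference.
Source V1 fixes V_0 = 24 V.
KCL at each unknown node (sum of currents leaving = 0; resistances in Ω):
  Node 1: (V_1 - 24)/300 + (V_1 - 0)/10 = 0
Collecting terms: 0.1033 × V_1 = 0.08  =>  V_1 = 0.7742 V
V_th = V_1 - V_2 = 0.7742 - 0 = 0.7742 V
Step 2 — R_th: zero the source — replace V1 by a short circuit (node 2 merges into node 0) — and find the resistance seen between A (node 1) and B (node 0).
Reduce the network between node 1 (A) and node 0 (B) by series/parallel combination:
  Rp1 = R1 ‖ R2 (parallel, both between nodes 0 and 1) = 1/(1/300 + 1/10) = 9.677 Ω
R_th = 9.677 Ω

Final answer: V_th = 0.7742 V, R_th = 9.677 Ω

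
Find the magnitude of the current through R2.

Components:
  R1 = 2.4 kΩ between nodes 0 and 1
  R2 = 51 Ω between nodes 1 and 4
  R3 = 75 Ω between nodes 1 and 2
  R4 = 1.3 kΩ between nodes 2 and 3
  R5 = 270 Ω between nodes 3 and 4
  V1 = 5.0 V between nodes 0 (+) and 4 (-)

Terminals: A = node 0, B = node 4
Nodal analysis, taking node 4 as the 0 V reference.
Source V1 fixes V_0 = 5 V.
KCL at each unknown node (sum of currents leaving = 0; resistances in Ω):
  Node 1: (V_1 - 5)/2400 + (V_1 - 0)/51 + (V_1 - V_2)/75 = 0
  Node 2: (V_2 - V_1)/75 + (V_2 - V_3)/1300 = 0
  Node 3: (V_3 - V_2)/1300 + (V_3 - 0)/270 = 0
Collecting terms (coefficients in siemens):
  0.03336·V_1 - 0.01333·V_2 = 0.002083
  0.0141·V_2 - 0.01333·V_1 - 0.0007692·V_3 = 0
  0.004473·V_3 - 0.0007692·V_2 = 0
Solving these 3 simultaneous equations (Gaussian elimination) gives:
  V_1 = 0.101 V, V_2 = 0.09637 V, V_3 = 0.01657 V
I_R2 = (V_1 - V_4)/R2 = (0.101 - 0)/51 = 0.00198 A
|I_R2| = 0.00198 A

Final answer: |I_R2| = 0.00198 A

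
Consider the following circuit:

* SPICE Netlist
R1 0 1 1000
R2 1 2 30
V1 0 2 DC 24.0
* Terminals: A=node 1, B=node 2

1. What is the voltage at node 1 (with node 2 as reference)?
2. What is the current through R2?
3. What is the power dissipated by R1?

Nodal analysis, taking node 2 as the 0 V reference.
Source V1 fixes V_0 = 24 V.
KCL at each unknown node (sum of currents leaving = 0; resistances in Ω):
  Node 1: (V_1 - 24)/1000 + (V_1 - 0)/30 = 0
Collecting terms: 0.03433 × V_1 = 0.024  =>  V_1 = 0.699 V
Part 1:
  Read off the nodal solution: V_1 = 0.699 V
Part 2:
  I_R2 = (V_1 - V_2)/R2 = (0.699 - 0)/30 = 0.0233 A
  Magnitude: I_R2 = 0.0233 A
Part 3:
  I_R1 = (V_0 - V_1)/R1 = (24 - 0.699)/1000 = 0.0233 A
  P_R1 = I_R1² × R1 = (0.0233)² × 1000 = 0.5429 W

Final answers:
1. V_1 = 0.699 V
2. I_R2 = 0.0233 A
3. P_R1 = 0.5429 W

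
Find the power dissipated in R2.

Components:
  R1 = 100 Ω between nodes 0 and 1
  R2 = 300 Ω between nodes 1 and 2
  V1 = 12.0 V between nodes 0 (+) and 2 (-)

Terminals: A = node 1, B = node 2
Nodal analysis, taking node 2 as the 0 V reference.
Source V1 fixes V_0 = 12 V.
KCL at each unknown node (sum of currents leaving = 0; resistances in Ω):
  Node 1: (V_1 - 12)/100 + (V_1 - 0)/300 = 0
Collecting terms: 0.01333 × V_1 = 0.12  =>  V_1 = 9 V
I_R2 = (V_1 - V_2)/R2 = (9 - 0)/300 = 0.03 A
P_R2 = I_R2² × R2 = (0.03)² × 300 = 0.27 W

Final answer: 0.27 W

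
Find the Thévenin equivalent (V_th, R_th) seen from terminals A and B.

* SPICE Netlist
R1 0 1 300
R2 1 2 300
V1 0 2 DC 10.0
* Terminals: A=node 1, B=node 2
Step 1 — V_th is the open-circuit voltage V_A - V_B (nothing connected across the terminals).
Nodal analysis, taking node 2 as the 0 V reference.
Source V1 fixes V_0 = 10 V.
KCL at each unknown node (sum of currents leaving = 0; resistances in Ω):
  Node 1: (V_1 - 10)/300 + (V_1 - 0)/300 = 0
Collecting terms: 0.006667 × V_1 = 0.03333  =>  V_1 = 5 V
V_th = V_1 - V_2 = 5 - 0 = 5 V
Step 2 — R_th: zero the source — replace V1 by a short circuit (node 2 merges into node 0) — and find the resistance seen between A (node 1) and B (node 0).
Reduce the network between node 1 (A) and node 0 (B) by series/parallel combination:
  Rp1 = R1 ‖ R2 (parallel, both between nodes 0 and 1) = 1/(1/300 + 1/300) = 150 Ω
R_th = 150 Ω

Final answer: V_th = 5 V, R_th = 150 Ω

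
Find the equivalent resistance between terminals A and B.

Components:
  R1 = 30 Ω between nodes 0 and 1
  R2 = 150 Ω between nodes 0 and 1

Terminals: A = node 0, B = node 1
Reduce the network between node 0 (A) and node 1 (B) by series/parallel combination:
  Rp1 = R1 ‖ R2 (parallel, both between nodes 0 and 1) = 1/(1/30 + 1/150) = 25 Ω
R_eq = 25 Ω

Final answer: 25 Ω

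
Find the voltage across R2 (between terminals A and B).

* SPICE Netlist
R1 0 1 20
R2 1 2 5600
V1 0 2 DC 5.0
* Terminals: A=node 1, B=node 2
R1 and R2 are in series across V1 (node 0 → node 1 → node 2), and the output A–B is taken across R2, so this is a voltage divider.
Series current: I = V1/(R1 + R2) = 5/(20 + 5600) = 5/5620 = 0.0008897 A
V_R2 = I × R2 = V1 × R2/(R1 + R2) = 5 × 5600/5620 = 4.982 V

Final answer: 4.982 V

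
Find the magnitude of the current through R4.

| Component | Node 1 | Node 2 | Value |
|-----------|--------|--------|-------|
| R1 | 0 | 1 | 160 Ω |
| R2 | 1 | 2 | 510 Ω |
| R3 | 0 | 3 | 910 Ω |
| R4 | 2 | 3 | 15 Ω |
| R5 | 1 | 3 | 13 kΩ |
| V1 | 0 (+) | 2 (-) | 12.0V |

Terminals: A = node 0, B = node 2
Nodal analysis, taking node 2 as the 0 V reference.
Source V1 fixes V_0 = 12 V.
KCL at each unknown node (sum of currents leaving = 0; resistances in Ω):
  Node 1: (V_1 - 12)/160 + (V_1 - 0)/510 + (V_1 - V_3)/13000 = 0
  Node 3: (V_3 - 12)/910 + (V_3 - 0)/15 + (V_3 - V_1)/13000 = 0
Collecting terms (coefficients in siemens):
  0.008288·V_1 - 0.00007692·V_3 = 0.075
  0.06784·V_3 - 0.00007692·V_1 = 0.01319
Determinant D = (0.008288)(0.06784) - (-0.00007692)(-0.00007692) = 0.0005623
V_1 = [(0.075)(0.06784) - (-0.00007692)(0.01319)]/D = 9.051 V
V_3 = [(0.008288)(0.01319) - (0.075)(-0.00007692)]/D = 0.2046 V
I_R4 = (V_2 - V_3)/R4 = (0 - 0.2046)/15 = -0.01364 A
|I_R4| = 0.01364 A

Final answer: |I_R4| = 0.01364 A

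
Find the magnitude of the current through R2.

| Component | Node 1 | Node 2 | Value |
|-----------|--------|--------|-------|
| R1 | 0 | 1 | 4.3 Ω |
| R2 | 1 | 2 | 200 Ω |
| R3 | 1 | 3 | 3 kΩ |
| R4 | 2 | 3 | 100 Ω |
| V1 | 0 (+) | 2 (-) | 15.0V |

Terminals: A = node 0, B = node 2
Nodal analysis, taking node 2 as the 0 V reference.
Source V1 fixes V_0 = 15 V.
KCL at each unknown node (sum of currents leaving = 0; resistances in Ω):
  Node 1: (V_1 - 15)/4.3 + (V_1 - 0)/200 + (V_1 - V_3)/3000 = 0
  Node 3: (V_3 - V_1)/3000 + (V_3 - 0)/100 = 0
Collecting terms (coefficients in siemens):
  0.2379·V_1 - 0.0003333·V_3 = 3.488
  0.01033·V_3 - 0.0003333·V_1 = 0
Determinant D = (0.2379)(0.01033) - (-0.0003333)(-0.0003333) = 0.002458
V_1 = [(3.488)(0.01033) - (-0.0003333)(0)]/D = 14.66 V
V_3 = [(0.2379)(0) - (3.488)(-0.0003333)]/D = 0.473 V
I_R2 = (V_1 - V_2)/R2 = (14.66 - 0)/200 = 0.07332 A
|I_R2| = 0.07332 A

Final answer: |I_R2| = 0.07332 A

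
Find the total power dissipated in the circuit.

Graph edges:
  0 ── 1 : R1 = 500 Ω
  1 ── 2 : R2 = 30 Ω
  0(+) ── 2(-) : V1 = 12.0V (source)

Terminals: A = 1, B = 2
Nodal analysis, taking node 2 as the 0 V reference.
Source V1 fixes V_0 = 12 V.
KCL at each unknown node (sum of currents leaving = 0; resistances in Ω):
  Node 1: (V_1 - 12)/500 + (V_1 - 0)/30 = 0
Collecting terms: 0.03533 × V_1 = 0.024  =>  V_1 = 0.6792 V
Power in each resistor, P = (ΔV)²/R:
  P_R1 = (12 - 0.6792)²/500 = 0.2563 W
  P_R2 = (0.6792 - 0)²/30 = 0.01538 W
P_total = P_R1 + P_R2 = 0.2717 W

Final answer: 0.2717 W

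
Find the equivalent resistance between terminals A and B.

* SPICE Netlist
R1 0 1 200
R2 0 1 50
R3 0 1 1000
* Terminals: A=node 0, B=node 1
Reduce the network between node 0 (A) and node 1 (B) by series/parallel combination:
  Rp1 = R1 ‖ R2 ‖ R3 (parallel, all between nodes 0 and 1) = 1/(1/200 + 1/50 + 1/1000) = 38.46 Ω
R_eq = 38.46 Ω

Final answer: 38.46 Ω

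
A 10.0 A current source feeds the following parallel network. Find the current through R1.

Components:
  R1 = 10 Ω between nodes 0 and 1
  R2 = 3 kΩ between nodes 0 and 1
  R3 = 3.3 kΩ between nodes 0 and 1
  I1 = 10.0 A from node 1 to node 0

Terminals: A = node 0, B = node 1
All resistors sit directly between nodes 0 and 1, so they are in parallel and share one voltage V; the full source current 10 A splits among them.
1/R_par = 1/10 + 1/3000 + 1/3300 = 0.1006 S  =>  R_par = 9.937 Ω
V = I × R_par = 10 × 9.937 = 99.37 V
I_R1 = V/R1 = 99.37/10 = 9.937 A

Final answer: 9.937 A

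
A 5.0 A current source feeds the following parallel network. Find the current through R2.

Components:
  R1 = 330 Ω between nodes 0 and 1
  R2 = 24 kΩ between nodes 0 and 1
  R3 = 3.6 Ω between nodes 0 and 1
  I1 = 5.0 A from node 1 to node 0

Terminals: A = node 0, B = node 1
All resistors sit directly between nodes 0 and 1, so they are in parallel and share one voltage V; the full source current 5 A splits among them.
1/R_par = 1/330 + 1/24000 + 1/3.6 = 0.2808 S  =>  R_par = 3.561 Ω
V = I × R_par = 5 × 3.561 = 17.8 V
I_R2 = V/R2 = 17.8/24000 = 0.0007418 A

Final answer: 0.0007418 A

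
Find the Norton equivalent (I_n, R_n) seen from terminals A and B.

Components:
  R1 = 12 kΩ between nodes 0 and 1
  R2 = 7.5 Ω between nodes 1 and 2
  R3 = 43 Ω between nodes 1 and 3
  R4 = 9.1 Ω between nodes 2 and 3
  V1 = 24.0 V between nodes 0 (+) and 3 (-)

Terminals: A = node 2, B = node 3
Find the Thévenin equivalent first; then I_n = V_th/R_th and R_n = R_th.
Step 1 — V_th is the open-circuit voltage V_A - V_B (nothing connected across the terminals).
Nodal analysis, taking node 3 as the 0 V reference.
Source V1 fixes V_0 = 24 V.
KCL at each unknown node (sum of currents leaving = 0; resistances in Ω):
  Node 1: (V_1 - 24)/12000 + (V_1 - V_2)/7.5 + (V_1 - 0)/43 = 0
  Node 2: (V_2 - V_1)/7.5 + (V_2 - 0)/9.1 = 0
Collecting terms (coefficients in siemens):
  0.1567·V_1 - 0.1333·V_2 = 0.002
  0.2432·V_2 - 0.1333·V_1 = 0
Determinant D = (0.1567)(0.2432) - (-0.1333)(-0.1333) = 0.02033
V_1 = [(0.002)(0.2432) - (-0.1333)(0)]/D = 0.02393 V
V_2 = [(0.1567)(0) - (0.002)(-0.1333)]/D = 0.01312 V
V_th = V_2 - V_3 = 0.01312 - 0 = 0.01312 V
Step 2 — R_th: zero the source — replace V1 by a short circuit (node 3 merges into node 0) — and find the resistance seen between A (node 2) and B (node 0).
Reduce the network between node 2 (A) and node 0 (B) by series/parallel combination:
  Rp1 = R1 ‖ R3 (parallel, both between nodes 0 and 1) = 1/(1/12000 + 1/43) = 42.85 Ω
  Rs1 = R2 + Rp1 (series, joined only at node 1) = 7.5 + 42.85 = 50.35 Ω
  Rp2 = R4 ‖ Rs1 (parallel, both between nodes 0 and 2) = 1/(1/9.1 + 1/50.35) = 7.707 Ω
R_th = 7.707 Ω
I_n = V_th/R_th = 0.01312/7.707 = 0.001702 A, and R_n = R_th = 7.707 Ω

Final answer: I_n = 0.001702 A, R_n = 7.707 Ω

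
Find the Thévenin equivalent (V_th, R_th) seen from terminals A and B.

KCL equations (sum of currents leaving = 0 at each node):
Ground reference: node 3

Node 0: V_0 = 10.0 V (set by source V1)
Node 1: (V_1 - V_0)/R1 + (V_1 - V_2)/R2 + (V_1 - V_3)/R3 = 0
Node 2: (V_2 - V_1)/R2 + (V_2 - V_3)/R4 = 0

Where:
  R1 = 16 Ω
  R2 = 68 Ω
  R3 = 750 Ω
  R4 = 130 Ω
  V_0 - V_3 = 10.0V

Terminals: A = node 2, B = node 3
Step 1 — V_th is the open-circuit voltage V_A - V_B (nothing connected across the terminals).
Nodal analysis, taking node 3 as the 0 V reference.
Source V1 fixes V_0 = 10 V.
KCL at each unknown node (sum of currents leaving = 0; resistances in Ω):
  Node 1: (V_1 - 10)/16 + (V_1 - V_2)/68 + (V_1 - 0)/750 = 0
  Node 2: (V_2 - V_1)/68 + (V_2 - 0)/130 = 0
Collecting terms (coefficients in siemens):
  0.07854·V_1 - 0.01471·V_2 = 0.625
  0.0224·V_2 - 0.01471·V_1 = 0
Determinant D = (0.07854)(0.0224) - (-0.01471)(-0.01471) = 0.001543
V_1 = [(0.625)(0.0224) - (-0.01471)(0)]/D = 9.073 V
V_2 = [(0.07854)(0) - (0.625)(-0.01471)]/D = 5.957 V
V_th = V_2 - V_3 = 5.957 - 0 = 5.957 V
Step 2 — R_th: zero the source — replace V1 by a short circuit (node 3 merges into node 0) — and find the resistance seen between A (node 2) and B (node 0).
Reduce the network between node 2 (A) and node 0 (B) by series/parallel combination:
  Rp1 = R1 ‖ R3 (parallel, both between nodes 0 and 1) = 1/(1/16 + 1/750) = 15.67 Ω
  Rs1 = R2 + Rp1 (series, joined only at node 1) = 68 + 15.67 = 83.67 Ω
  Rp2 = R4 ‖ Rs1 (parallel, both between nodes 0 and 2) = 1/(1/130 + 1/83.67) = 50.9 Ω
R_th = 50.9 Ω

Final answer: V_th = 5.957 V, R_th = 50.9 Ω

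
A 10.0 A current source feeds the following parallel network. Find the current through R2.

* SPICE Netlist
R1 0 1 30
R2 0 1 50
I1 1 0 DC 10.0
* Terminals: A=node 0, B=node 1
All resistors sit directly between nodes 0 and 1, so they are in parallel and share one voltage V; the full source current 10 A splits among them.
1/R_par = 1/30 + 1/50 = 0.05333 S  =>  R_par = 18.75 Ω
V = I × R_par = 10 × 18.75 = 187.5 V
I_R2 = V/R2 = 187.5/50 = 3.75 A

Final answer: 3.75 A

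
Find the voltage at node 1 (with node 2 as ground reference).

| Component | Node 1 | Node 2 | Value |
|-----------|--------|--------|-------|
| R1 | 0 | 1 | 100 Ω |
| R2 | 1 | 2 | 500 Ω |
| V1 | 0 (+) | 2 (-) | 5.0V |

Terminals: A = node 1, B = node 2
Nodal analysis, taking node 2 as the 0 V reference.
Source V1 fixes V_0 = 5 V.
KCL at each unknown node (sum of currents leaving = 0; resistances in Ω):
  Node 1: (V_1 - 5)/100 + (V_1 - 0)/500 = 0
Collecting terms: 0.012 × V_1 = 0.05  =>  V_1 = 4.167 V
The requested potential is V_1 = 4.167 V.

Final answer: V_1 = 4.167 V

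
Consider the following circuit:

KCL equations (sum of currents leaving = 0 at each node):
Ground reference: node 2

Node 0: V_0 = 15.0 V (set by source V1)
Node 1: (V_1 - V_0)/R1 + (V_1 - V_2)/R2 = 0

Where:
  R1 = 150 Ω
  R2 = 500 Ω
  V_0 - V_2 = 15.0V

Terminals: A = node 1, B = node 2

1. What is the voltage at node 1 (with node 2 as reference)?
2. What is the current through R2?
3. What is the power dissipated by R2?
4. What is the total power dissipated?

Nodal analysis, taking node 2 as the 0 V reference.
Source V1 fixes V_0 = 15 V.
KCL at each unknown node (sum of currents leaving = 0; resistances in Ω):
  Node 1: (V_1 - 15)/150 + (V_1 - 0)/500 = 0
Collecting terms: 0.008667 × V_1 = 0.1  =>  V_1 = 11.54 V
Part 1:
  Read off the nodal solution: V_1 = 11.54 V
Part 2:
  I_R2 = (V_1 - V_2)/R2 = (11.54 - 0)/500 = 0.02308 A
  Magnitude: I_R2 = 0.02308 A
Part 3:
  I_R2 = (V_1 - V_2)/R2 = (11.54 - 0)/500 = 0.02308 A
  P_R2 = I_R2² × R2 = (0.02308)² × 500 = 0.2663 W
Part 4:
  Power in each resistor, P = (ΔV)²/R:
    P_R1 = (15 - 11.54)²/150 = 0.07988 W
    P_R2 = (11.54 - 0)²/500 = 0.2663 W
  P_total = P_R1 + P_R2 = 0.3462 W

Final answers:
1. V_1 = 11.54 V
2. I_R2 = 0.02308 A
3. P_R2 = 0.2663 W
4. P_total = 0.3462 W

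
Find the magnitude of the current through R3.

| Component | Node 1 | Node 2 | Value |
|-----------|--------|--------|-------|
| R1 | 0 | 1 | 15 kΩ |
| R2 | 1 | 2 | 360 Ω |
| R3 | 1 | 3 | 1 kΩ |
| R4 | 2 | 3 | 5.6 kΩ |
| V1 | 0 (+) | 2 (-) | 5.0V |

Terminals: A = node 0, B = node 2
Nodal analysis, taking node 2 as the 0 V reference.
Source V1 fixes V_0 = 5 V.
KCL at each unknown node (sum of currents leaving = 0; resistances in Ω):
  Node 1: (V_1 - 5)/15000 + (V_1 - 0)/360 + (V_1 - V_3)/1000 = 0
  Node 3: (V_3 - V_1)/1000 + (V_3 - 0)/5600 = 0
Collecting terms (coefficients in siemens):
  0.003844·V_1 - 0.001·V_3 = 0.0003333
  0.001179·V_3 - 0.001·V_1 = 0
Determinant D = (0.003844)(0.001179) - (-0.001)(-0.001) = 0.000003531
V_1 = [(0.0003333)(0.001179) - (-0.001)(0)]/D = 0.1113 V
V_3 = [(0.003844)(0) - (0.0003333)(-0.001)]/D = 0.0944 V
I_R3 = (V_1 - V_3)/R3 = (0.1113 - 0.0944)/1000 = 0.00001686 A
|I_R3| = 0.00001686 A

Final answer: |I_R3| = 1.686e-05 A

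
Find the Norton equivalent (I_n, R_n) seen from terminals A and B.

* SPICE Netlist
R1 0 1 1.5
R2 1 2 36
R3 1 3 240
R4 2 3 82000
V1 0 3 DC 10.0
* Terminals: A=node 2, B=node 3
Find the Thévenin equivalent first; then I_n = V_th/R_th and R_n = R_th.
Step 1 — V_th is the open-circuit voltage V_A - V_B (nothing connected across the terminals).
Nodal analysis, taking node 3 as the 0 V reference.
Source V1 fixes V_0 = 10 V.
KCL at each unknown node (sum of currents leaving = 0; resistances in Ω):
  Node 1: (V_1 - 10)/1.5 + (V_1 - V_2)/36 + (V_1 - 0)/240 = 0
  Node 2: (V_2 - V_1)/36 + (V_2 - 0)/82000 = 0
Collecting terms (coefficients in siemens):
  0.6986·V_1 - 0.02778·V_2 = 6.667
  0.02779·V_2 - 0.02778·V_1 = 0
Determinant D = (0.6986)(0.02779) - (-0.02778)(-0.02778) = 0.01864
V_1 = [(6.667)(0.02779) - (-0.02778)(0)]/D = 9.938 V
V_2 = [(0.6986)(0) - (6.667)(-0.02778)]/D = 9.933 V
V_th = V_2 - V_3 = 9.933 - 0 = 9.933 V
Step 2 — R_th: zero the source — replace V1 by a short circuit (node 3 merges into node 0) — and find the resistance seen between A (node 2) and B (node 0).
Reduce the network between node 2 (A) and node 0 (B) by series/parallel combination:
  Rp1 = R1 ‖ R3 (parallel, both between nodes 0 and 1) = 1/(1/1.5 + 1/240) = 1.491 Ω
  Rs1 = R2 + Rp1 (series, joined only at node 1) = 36 + 1.491 = 37.49 Ω
  Rp2 = R4 ‖ Rs1 (parallel, both between nodes 0 and 2) = 1/(1/82000 + 1/37.49) = 37.47 Ω
R_th = 37.47 Ω
I_n = V_th/R_th = 9.933/37.47 = 0.2651 A, and R_n = R_th = 37.47 Ω

Final answer: I_n = 0.2651 A, R_n = 37.47 Ω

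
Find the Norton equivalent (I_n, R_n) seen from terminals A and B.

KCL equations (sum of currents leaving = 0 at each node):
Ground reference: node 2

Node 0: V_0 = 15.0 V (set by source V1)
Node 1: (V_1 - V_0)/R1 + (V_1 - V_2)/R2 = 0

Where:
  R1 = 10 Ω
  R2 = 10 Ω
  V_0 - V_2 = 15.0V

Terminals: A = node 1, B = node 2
Find the Thévenin equivalent first; then I_n = V_th/R_th and R_n = R_th.
Step 1 — V_th is the open-circuit voltage V_A - V_B (nothing connected across the terminals).
Nodal analysis, taking node 2 as the 0 V reference.
Source V1 fixes V_0 = 15 V.
KCL at each unknown node (sum of currents leaving = 0; resistances in Ω):
  Node 1: (V_1 - 15)/10 + (V_1 - 0)/10 = 0
Collecting terms: 0.2 × V_1 = 1.5  =>  V_1 = 7.5 V
V_th = V_1 - V_2 = 7.5 - 0 = 7.5 V
Step 2 — R_th: zero the source — replace V1 by a short circuit (node 2 merges into node 0) — and find the resistance seen between A (node 1) and B (node 0).
Reduce the network between node 1 (A) and node 0 (B) by series/parallel combination:
  Rp1 = R1 ‖ R2 (parallel, both between nodes 0 and 1) = 1/(1/10 + 1/10) = 5 Ω
R_th = 5 Ω
I_n = V_th/R_th = 7.5/5 = 1.5 A, and R_n = R_th = 5 Ω

Final answer: I_n = 1.5 A, R_n = 5 Ω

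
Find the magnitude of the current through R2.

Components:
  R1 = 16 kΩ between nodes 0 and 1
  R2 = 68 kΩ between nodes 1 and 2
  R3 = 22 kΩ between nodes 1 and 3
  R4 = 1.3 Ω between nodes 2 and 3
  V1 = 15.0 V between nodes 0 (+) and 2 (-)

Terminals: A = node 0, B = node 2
Nodal analysis, taking node 2 as the 0 V reference.
Source V1 fixes V_0 = 15 V.
KCL at each unknown node (sum of currents leaving = 0; resistances in Ω):
  Node 1: (V_1 - 15)/16000 + (V_1 - 0)/68000 + (V_1 - V_3)/22000 = 0
  Node 3: (V_3 - V_1)/22000 + (V_3 - 0)/1.3 = 0
Collecting terms (coefficients in siemens):
  0.0001227·V_1 - 0.00004545·V_3 = 0.0009375
  0.7693·V_3 - 0.00004545·V_1 = 0
Determinant D = (0.0001227)(0.7693) - (-0.00004545)(-0.00004545) = 0.00009436
V_1 = [(0.0009375)(0.7693) - (-0.00004545)(0)]/D = 7.643 V
V_3 = [(0.0001227)(0) - (0.0009375)(-0.00004545)]/D = 0.0004516 V
I_R2 = (V_1 - V_2)/R2 = (7.643 - 0)/68000 = 0.0001124 A
|I_R2| = 0.0001124 A

Final answer: |I_R2| = 0.0001124 A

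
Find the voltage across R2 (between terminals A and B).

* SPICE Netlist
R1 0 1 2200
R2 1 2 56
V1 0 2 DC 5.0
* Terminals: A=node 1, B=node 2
R1 and R2 are in series across V1 (node 0 → node 1 → node 2), and the output A–B is taken across R2, so this is a voltage divider.
Series current: I = V1/(R1 + R2) = 5/(2200 + 56) = 5/2256 = 0.002216 A
V_R2 = I × R2 = V1 × R2/(R1 + R2) = 5 × 56/2256 = 0.1241 V

Final answer: 0.1241 V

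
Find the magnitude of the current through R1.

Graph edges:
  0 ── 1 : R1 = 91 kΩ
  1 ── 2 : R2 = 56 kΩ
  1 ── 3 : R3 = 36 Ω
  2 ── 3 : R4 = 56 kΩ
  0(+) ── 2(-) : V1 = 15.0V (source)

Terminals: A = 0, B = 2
Nodal analysis, taking node 2 as the 0 V reference.
Source V1 fixes V_0 = 15 V.
KCL at each unknown node (sum of currents leaving = 0; resistances in Ω):
  Node 1: (V_1 - 15)/91000 + (V_1 - 0)/56000 + (V_1 - V_3)/36 = 0
  Node 3: (V_3 - V_1)/36 + (V_3 - 0)/56000 = 0
Collecting terms (coefficients in siemens):
  0.02781·V_1 - 0.02778·V_3 = 0.0001648
  0.0278·V_3 - 0.02778·V_1 = 0
Determinant D = (0.02781)(0.0278) - (-0.02778)(-0.02778) = 0.000001298
V_1 = [(0.0001648)(0.0278) - (-0.02778)(0)]/D = 3.53 V
V_3 = [(0.02781)(0) - (0.0001648)(-0.02778)]/D = 3.528 V
I_R1 = (V_0 - V_1)/R1 = (15 - 3.53)/91000 = 0.000126 A
|I_R1| = 0.000126 A

Final answer: |I_R1| = 0.000126 A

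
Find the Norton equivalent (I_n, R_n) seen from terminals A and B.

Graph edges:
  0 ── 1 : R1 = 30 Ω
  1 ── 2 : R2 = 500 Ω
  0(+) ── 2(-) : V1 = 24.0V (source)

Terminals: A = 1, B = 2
Find the Thévenin equivalent first; then I_n = V_th/R_th and R_n = R_th.
Step 1 — V_th is the open-circuit voltage V_A - V_B (nothing connected across the terminals).
Nodal analysis, taking node 2 as the 0 V reference.
Source V1 fixes V_0 = 24 V.
KCL at each unknown node (sum of currents leaving = 0; resistances in Ω):
  Node 1: (V_1 - 24)/30 + (V_1 - 0)/500 = 0
Collecting terms: 0.03533 × V_1 = 0.8  =>  V_1 = 22.64 V
V_th = V_1 - V_2 = 22.64 - 0 = 22.64 V
Step 2 — R_th: zero the source — replace V1 by a short circuit (node 2 merges into node 0) — and find the resistance seen between A (node 1) and B (node 0).
Reduce the network between node 1 (A) and node 0 (B) by series/parallel combination:
  Rp1 = R1 ‖ R2 (parallel, both between nodes 0 and 1) = 1/(1/30 + 1/500) = 28.3 Ω
R_th = 28.3 Ω
I_n = V_th/R_th = 22.64/28.3 = 0.8 A, and R_n = R_th = 28.3 Ω

Final answer: I_n = 0.8 A, R_n = 28.3 Ω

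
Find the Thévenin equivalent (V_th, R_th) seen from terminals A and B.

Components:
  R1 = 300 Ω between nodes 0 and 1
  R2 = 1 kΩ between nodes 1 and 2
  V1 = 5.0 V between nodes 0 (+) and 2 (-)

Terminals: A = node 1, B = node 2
Step 1 — V_th is the open-circuit voltage V_A - V_B (nothing connected across the terminals).
Nodal analysis, taking node 2 as the 0 V reference.
Source V1 fixes V_0 = 5 V.
KCL at each unknown node (sum of currents leaving = 0; resistances in Ω):
  Node 1: (V_1 - 5)/300 + (V_1 - 0)/1000 = 0
Collecting terms: 0.004333 × V_1 = 0.01667  =>  V_1 = 3.846 V
V_th = V_1 - V_2 = 3.846 - 0 = 3.846 V
Step 2 — R_th: zero the source — replace V1 by a short circuit (node 2 merges into node 0) — and find the resistance seen between A (node 1) and B (node 0).
Reduce the network between node 1 (A) and node 0 (B) by series/parallel combination:
  Rp1 = R1 ‖ R2 (parallel, both between nodes 0 and 1) = 1/(1/300 + 1/1000) = 230.8 Ω
R_th = 230.8 Ω

Final answer: V_th = 3.846 V, R_th = 230.8 Ω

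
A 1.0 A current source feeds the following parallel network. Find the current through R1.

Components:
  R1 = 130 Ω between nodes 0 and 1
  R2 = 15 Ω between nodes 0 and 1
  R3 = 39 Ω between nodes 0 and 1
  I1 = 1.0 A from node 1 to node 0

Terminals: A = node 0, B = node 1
All resistors sit directly between nodes 0 and 1, so they are in parallel and share one voltage V; the full source current 1 A splits among them.
1/R_par = 1/130 + 1/15 + 1/39 = 0.1 S  =>  R_par = 10 Ω
V = I × R_par = 1 × 10 = 10 V
I_R1 = V/R1 = 10/130 = 0.07692 A

Final answer: 0.07692 A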